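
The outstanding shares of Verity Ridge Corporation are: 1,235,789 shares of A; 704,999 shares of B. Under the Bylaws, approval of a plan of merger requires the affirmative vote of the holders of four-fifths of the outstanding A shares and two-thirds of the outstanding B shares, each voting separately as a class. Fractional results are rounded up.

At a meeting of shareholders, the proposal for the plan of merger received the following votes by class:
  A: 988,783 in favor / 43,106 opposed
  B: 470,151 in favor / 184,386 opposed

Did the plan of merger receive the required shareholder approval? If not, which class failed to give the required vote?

A: 4/5 of 1235789 = 988631.20, rounded up to 988632; 988,632 required, 988,783 in favor — approved.
B: 2/3 of 704999 = 469999.33, rounded up to 470000; 470,000 required, 470,151 in favor — approved.

Approved — every class gave the required vote.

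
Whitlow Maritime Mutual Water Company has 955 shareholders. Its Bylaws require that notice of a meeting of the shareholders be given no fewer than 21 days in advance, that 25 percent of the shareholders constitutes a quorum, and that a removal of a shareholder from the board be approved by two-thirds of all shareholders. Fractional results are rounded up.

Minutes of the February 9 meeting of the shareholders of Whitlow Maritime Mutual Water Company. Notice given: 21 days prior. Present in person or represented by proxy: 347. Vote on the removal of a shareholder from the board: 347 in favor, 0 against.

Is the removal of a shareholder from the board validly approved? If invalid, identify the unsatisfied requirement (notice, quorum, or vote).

Notice: 21 days given; 21 required. Satisfied.
Quorum: 25% of 955 = 238.75, rounded up to 239; 347 present. Satisfied.
Vote: requires two-thirds of all shareholders (955); 2/3 of 955 = 636.67, rounded up to 637, so 637 needed; 347 in favor. Not satisfied.

Invalid — vote requirement not satisfied.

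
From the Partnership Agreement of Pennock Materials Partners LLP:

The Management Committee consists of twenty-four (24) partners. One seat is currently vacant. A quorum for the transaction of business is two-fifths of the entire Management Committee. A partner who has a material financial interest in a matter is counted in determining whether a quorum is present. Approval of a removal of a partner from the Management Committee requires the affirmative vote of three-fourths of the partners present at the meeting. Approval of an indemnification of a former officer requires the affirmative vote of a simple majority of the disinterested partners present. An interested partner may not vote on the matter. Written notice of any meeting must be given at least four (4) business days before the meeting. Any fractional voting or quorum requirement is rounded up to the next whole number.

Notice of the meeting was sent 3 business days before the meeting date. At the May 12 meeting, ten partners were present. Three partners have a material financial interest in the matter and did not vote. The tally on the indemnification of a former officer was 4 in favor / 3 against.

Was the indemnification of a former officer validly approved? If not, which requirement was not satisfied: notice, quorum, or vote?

Invalid — notice requirement not satisfied.

Notice: 3 business days given; 4 required (3 < 4). Not satisfied.
Quorum: 10 present (interested partners count toward quorum); quorum is 10. Satisfied.
Vote: the indemnification of a former officer requires a majority of the disinterested partners present (10 − 3 = 7). A majority of 7 is 4, so 4 affirmative votes are needed; 4 voted in favor. Satisfied.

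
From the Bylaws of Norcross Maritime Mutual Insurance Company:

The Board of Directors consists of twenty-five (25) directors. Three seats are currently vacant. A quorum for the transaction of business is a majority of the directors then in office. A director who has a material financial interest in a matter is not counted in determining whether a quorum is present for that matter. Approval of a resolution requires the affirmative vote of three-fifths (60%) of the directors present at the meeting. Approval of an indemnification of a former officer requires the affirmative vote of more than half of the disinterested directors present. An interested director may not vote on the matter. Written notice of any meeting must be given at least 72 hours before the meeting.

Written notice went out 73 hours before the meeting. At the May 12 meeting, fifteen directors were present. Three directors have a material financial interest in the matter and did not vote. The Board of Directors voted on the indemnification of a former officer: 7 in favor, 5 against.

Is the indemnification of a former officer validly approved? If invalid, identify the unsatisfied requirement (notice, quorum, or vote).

Valid — all requirements satisfied.

Notice: 73 hours given; 72 required (73 ≥ 72). Satisfied.
Quorum: 15 present, but the 3 interested directors do not count, leaving 12. Quorum is 12. Satisfied.
Vote: the indemnification of a former officer requires a majority of the disinterested directors present (15 − 3 = 12). A majority of 12 is 7, so 7 affirmative votes are needed; 7 voted in favor. Satisfied.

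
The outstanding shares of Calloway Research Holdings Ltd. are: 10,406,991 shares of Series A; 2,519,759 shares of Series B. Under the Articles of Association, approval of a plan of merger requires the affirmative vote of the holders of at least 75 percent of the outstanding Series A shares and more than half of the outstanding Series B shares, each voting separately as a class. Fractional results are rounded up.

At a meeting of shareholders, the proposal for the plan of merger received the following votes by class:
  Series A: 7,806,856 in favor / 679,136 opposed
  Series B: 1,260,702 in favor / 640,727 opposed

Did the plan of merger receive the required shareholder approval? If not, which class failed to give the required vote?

Series A: 3/4 of 10406991 = 7805243.25, rounded up to 7805244; 7,805,244 required, 7,806,856 in favor — approved.
Series B: a majority of 2519759 is 1259880; 1,259,880 required, 1,260,702 in favor — approved.

Approved — every class gave the required vote.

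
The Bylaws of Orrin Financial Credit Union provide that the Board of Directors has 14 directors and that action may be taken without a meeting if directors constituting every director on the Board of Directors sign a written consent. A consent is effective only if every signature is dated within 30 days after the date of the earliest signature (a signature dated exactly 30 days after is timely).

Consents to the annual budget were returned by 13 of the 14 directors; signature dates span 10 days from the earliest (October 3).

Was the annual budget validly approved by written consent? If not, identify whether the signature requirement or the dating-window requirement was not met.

Not effective — insufficient signatures.

Signatures required: all of 14 — unanimous means all 14, so 14 needed; 13 signed. Insufficient.
Dating window: the latest signature is 10 days after the earliest; the limit is 30 days. Within the window.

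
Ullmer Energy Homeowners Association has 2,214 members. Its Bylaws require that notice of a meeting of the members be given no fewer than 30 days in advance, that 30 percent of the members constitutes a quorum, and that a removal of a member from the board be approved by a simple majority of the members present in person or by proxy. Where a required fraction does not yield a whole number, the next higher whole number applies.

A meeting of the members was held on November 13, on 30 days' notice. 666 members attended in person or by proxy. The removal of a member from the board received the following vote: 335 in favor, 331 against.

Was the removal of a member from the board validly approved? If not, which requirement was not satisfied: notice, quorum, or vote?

Valid — all requirements satisfied.

Notice: 30 days given; 30 required. Satisfied.
Quorum: 30% of 2,214 = 664.20, rounded up to 665; 666 present. Satisfied.
Vote: requires a majority of those present (666); a majority of 666 is 334, so 334 needed; 335 in favor. Satisfied.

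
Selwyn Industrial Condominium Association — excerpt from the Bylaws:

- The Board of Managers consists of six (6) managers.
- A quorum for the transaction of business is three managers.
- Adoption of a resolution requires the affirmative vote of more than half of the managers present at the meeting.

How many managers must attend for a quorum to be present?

The quorum is fixed at 3.

3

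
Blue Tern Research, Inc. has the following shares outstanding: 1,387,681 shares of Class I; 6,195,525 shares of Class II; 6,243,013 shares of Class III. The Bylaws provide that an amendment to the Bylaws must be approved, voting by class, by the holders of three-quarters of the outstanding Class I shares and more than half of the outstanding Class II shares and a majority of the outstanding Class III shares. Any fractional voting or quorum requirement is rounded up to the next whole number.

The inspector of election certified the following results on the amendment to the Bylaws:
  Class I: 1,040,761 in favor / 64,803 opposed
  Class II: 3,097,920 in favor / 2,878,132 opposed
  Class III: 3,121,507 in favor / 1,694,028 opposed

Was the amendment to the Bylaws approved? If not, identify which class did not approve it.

Approved — every class gave the required vote.

Class I: 3/4 of 1387681 = 1040760.75, rounded up to 1040761; 1,040,761 required, 1,040,761 in favor — approved.
Class II: a majority of 6195525 is 3097763; 3,097,763 required, 3,097,920 in favor — approved.
Class III: a majority of 6243013 is 3121507; 3,121,507 required, 3,121,507 in favor — approved.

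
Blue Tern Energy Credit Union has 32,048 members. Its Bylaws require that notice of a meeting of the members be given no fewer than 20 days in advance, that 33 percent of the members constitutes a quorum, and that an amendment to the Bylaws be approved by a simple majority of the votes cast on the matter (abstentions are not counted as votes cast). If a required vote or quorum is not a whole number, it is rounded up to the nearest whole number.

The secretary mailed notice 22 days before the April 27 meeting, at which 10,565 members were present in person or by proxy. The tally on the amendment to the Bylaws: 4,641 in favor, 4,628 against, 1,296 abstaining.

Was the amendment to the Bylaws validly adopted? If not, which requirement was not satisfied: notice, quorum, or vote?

Notice: 22 days given; 20 required. Satisfied.
Quorum: 33% of 32,048 = 10,575.84, rounded up to 10,576; 10,565 present. Not satisfied.
Vote: requires a majority of the votes cast (10,565 − 1,296 abstaining = 9,269); a majority of 9269 is 4635, so 4,635 needed; 4,641 in favor. Satisfied.

Invalid — quorum requirement not satisfied.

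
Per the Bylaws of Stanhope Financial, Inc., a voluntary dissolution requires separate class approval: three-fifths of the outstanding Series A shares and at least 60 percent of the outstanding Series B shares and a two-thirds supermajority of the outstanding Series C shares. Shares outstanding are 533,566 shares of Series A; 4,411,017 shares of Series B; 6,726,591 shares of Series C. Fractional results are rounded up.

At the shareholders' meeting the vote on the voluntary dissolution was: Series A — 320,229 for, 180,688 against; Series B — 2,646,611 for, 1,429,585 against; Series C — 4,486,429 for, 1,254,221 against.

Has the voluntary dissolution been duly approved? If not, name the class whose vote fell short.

Series A: 3/5 of 533566 = 320139.60, rounded up to 320140; 320,140 required, 320,229 in favor — approved.
Series B: 3/5 of 4411017 = 2646610.20, rounded up to 2646611; 2,646,611 required, 2,646,611 in favor — approved.
Series C: 2/3 of 6726591 = 4484394; 4,484,394 required, 4,486,429 in favor — approved.

Approved — every class gave the required vote.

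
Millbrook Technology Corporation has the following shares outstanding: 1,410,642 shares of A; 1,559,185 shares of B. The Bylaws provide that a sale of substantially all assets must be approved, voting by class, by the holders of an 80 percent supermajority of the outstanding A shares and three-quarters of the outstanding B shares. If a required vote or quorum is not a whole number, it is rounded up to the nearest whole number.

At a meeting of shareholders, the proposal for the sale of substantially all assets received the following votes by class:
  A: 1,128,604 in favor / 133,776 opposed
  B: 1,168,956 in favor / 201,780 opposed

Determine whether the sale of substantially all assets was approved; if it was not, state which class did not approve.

Not approved — the B shares did not give the required vote.

A: 4/5 of 1410642 = 1128513.60, rounded up to 1128514; 1,128,514 required, 1,128,604 in favor — approved.
B: 3/4 of 1559185 = 1169388.75, rounded up to 1169389; 1,169,389 required, 1,168,956 in favor — not approved.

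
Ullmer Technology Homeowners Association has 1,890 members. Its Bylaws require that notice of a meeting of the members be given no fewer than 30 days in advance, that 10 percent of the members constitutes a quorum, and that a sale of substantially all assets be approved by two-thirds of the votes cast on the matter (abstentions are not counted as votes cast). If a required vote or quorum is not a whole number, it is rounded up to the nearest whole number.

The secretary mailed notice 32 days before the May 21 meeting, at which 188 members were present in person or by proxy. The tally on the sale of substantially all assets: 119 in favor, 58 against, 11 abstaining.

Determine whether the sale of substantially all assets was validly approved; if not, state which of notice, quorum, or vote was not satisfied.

Notice: 32 days given; 30 required. Satisfied.
Quorum: 10% of 1,890 = 189; 188 present. Not satisfied.
Vote: requires two-thirds of the votes cast (188 − 11 abstaining = 177); 2/3 of 177 = 118, so 118 needed; 119 in favor. Satisfied.

Invalid — quorum requirement not satisfied.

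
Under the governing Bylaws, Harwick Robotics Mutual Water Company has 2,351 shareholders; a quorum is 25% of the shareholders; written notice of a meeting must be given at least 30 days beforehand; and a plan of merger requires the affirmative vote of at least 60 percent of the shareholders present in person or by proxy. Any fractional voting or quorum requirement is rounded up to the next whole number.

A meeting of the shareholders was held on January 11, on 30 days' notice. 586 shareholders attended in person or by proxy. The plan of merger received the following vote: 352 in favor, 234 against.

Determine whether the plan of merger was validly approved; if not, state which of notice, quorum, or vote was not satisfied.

Notice: 30 days given; 30 required. Satisfied.
Quorum: 25% of 2,351 = 587.75, rounded up to 588; 586 present. Not satisfied.
Vote: requires three-fifths of those present (586); 3/5 of 586 = 351.60, rounded up to 352, so 352 needed; 352 in favor. Satisfied.

Invalid — quorum requirement not satisfied.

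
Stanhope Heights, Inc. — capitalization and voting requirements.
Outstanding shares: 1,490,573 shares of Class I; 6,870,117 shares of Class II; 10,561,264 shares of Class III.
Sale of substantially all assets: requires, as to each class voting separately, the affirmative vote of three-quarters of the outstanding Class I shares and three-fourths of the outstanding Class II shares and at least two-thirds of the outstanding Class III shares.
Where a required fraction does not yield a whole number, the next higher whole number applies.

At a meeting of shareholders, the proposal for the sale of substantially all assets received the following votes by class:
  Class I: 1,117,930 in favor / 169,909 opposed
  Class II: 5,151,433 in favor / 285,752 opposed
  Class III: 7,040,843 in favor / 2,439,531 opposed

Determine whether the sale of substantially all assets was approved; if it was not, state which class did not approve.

Not approved — the Class II shares did not give the required vote.

Class I: 3/4 of 1490573 = 1117929.75, rounded up to 1117930; 1,117,930 required, 1,117,930 in favor — approved.
Class II: 3/4 of 6870117 = 5152587.75, rounded up to 5152588; 5,152,588 required, 5,151,433 in favor — not approved.
Class III: 2/3 of 10561264 = 7040842.67, rounded up to 7040843; 7,040,843 required, 7,040,843 in favor — approved.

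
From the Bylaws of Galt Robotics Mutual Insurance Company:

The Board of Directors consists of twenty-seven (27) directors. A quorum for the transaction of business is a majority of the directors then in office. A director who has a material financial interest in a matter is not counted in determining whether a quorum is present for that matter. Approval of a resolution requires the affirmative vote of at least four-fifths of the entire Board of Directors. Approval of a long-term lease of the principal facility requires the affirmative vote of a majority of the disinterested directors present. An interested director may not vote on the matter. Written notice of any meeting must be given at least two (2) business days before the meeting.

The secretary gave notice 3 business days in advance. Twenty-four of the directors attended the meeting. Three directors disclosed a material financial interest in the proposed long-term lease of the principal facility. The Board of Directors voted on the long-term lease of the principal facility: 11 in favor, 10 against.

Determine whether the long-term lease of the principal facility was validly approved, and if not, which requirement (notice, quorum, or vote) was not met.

Valid — all requirements satisfied.

Notice: 3 business days given; 2 required (3 ≥ 2). Satisfied.
Quorum: 24 present, but the 3 interested directors do not count, leaving 21. Quorum is 14. Satisfied.
Vote: the long-term lease of the principal facility requires a majority of the disinterested directors present (24 − 3 = 21). A majority of 21 is 11, so 11 affirmative votes are needed; 11 voted in favor. Satisfied.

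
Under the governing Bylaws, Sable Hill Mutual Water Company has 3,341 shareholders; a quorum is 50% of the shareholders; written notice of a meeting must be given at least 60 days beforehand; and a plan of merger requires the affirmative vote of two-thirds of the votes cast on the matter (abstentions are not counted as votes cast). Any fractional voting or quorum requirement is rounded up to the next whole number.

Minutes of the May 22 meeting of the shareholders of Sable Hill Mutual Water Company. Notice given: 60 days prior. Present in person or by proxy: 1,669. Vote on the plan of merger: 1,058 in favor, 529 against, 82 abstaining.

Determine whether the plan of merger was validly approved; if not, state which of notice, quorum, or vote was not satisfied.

Invalid — quorum requirement not satisfied.

Notice: 60 days given; 60 required. Satisfied.
Quorum: 50% of 3,341 = 1,670.50, rounded up to 1,671; 1,669 present. Not satisfied.
Vote: requires two-thirds of the votes cast (1,669 − 82 abstaining = 1,587); 2/3 of 1587 = 1058, so 1,058 needed; 1,058 in favor. Satisfied.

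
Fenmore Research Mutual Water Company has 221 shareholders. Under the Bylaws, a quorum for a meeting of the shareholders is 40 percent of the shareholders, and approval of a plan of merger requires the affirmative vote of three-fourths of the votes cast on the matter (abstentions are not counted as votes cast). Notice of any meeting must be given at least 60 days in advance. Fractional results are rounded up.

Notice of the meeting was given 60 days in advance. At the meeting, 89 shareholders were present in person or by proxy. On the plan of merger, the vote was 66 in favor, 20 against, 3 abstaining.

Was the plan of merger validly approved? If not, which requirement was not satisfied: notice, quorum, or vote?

Notice: 60 days given; 60 required. Satisfied.
Quorum: 40% of 221 = 88.40, rounded up to 89; 89 present. Satisfied.
Vote: requires three-fourths of the votes cast (89 − 3 abstaining = 86); 3/4 of 86 = 64.50, rounded up to 65, so 65 needed; 66 in favor. Satisfied.

Valid — all requirements satisfied.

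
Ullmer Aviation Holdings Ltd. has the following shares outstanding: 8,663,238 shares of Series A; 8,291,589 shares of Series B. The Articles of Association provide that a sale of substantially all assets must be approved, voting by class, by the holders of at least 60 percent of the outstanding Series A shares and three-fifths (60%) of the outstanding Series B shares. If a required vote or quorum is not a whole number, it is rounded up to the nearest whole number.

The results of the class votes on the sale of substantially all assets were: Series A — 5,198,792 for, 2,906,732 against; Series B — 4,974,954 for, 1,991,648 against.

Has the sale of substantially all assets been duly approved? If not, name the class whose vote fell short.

Approved — every class gave the required vote.

Series A: 3/5 of 8663238 = 5197942.80, rounded up to 5197943; 5,197,943 required, 5,198,792 in favor — approved.
Series B: 3/5 of 8291589 = 4974953.40, rounded up to 4974954; 4,974,954 required, 4,974,954 in favor — approved.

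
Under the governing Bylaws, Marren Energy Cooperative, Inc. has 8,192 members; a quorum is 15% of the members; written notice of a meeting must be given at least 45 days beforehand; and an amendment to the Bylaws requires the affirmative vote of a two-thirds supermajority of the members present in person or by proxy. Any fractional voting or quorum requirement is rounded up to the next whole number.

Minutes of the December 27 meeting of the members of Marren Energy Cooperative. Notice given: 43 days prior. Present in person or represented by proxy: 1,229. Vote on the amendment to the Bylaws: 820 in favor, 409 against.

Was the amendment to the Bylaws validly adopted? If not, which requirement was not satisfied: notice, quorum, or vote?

Notice: 43 days given; 45 required. Not satisfied.
Quorum: 15% of 8,192 = 1,228.80, rounded up to 1,229; 1,229 present. Satisfied.
Vote: requires two-thirds of those present (1,229); 2/3 of 1229 = 819.33, rounded up to 820, so 820 needed; 820 in favor. Satisfied.

Invalid — notice requirement not satisfied.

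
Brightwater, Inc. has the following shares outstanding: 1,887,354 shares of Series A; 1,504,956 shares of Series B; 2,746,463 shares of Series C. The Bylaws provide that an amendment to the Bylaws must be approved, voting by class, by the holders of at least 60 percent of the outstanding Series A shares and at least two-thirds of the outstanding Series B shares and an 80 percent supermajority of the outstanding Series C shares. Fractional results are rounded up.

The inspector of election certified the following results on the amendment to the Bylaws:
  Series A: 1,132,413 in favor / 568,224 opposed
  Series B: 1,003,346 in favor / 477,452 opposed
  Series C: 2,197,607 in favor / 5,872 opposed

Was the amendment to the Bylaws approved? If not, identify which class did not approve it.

Series A: 3/5 of 1887354 = 1132412.40, rounded up to 1132413; 1,132,413 required, 1,132,413 in favor — approved.
Series B: 2/3 of 1504956 = 1003304; 1,003,304 required, 1,003,346 in favor — approved.
Series C: 4/5 of 2746463 = 2197170.40, rounded up to 2197171; 2,197,171 required, 2,197,607 in favor — approved.

Approved — every class gave the required vote.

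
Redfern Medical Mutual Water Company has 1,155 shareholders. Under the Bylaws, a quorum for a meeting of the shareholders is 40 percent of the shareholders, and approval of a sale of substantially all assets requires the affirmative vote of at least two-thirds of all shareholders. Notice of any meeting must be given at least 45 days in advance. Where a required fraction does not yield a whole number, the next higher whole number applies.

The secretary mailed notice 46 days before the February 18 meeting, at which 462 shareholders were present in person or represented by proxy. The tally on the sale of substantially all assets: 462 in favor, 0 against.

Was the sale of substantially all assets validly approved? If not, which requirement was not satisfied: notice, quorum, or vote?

Notice: 46 days given; 45 required. Satisfied.
Quorum: 40% of 1,155 = 462; 462 present. Satisfied.
Vote: requires two-thirds of all shareholders (1,155); 2/3 of 1155 = 770, so 770 needed; 462 in favor. Not satisfied.

Invalid — vote requirement not satisfied.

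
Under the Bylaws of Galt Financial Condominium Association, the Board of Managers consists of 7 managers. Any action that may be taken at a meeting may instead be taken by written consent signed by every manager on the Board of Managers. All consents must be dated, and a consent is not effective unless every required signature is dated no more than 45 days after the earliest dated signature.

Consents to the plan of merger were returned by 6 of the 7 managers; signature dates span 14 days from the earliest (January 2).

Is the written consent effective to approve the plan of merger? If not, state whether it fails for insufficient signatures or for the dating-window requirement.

Not effective — insufficient signatures.

Signatures required: the unanimous vote of 7 — unanimous means all 7, so 7 needed; 6 signed. Insufficient.
Dating window: the latest signature is 14 days after the earliest; the limit is 45 days. Within the window.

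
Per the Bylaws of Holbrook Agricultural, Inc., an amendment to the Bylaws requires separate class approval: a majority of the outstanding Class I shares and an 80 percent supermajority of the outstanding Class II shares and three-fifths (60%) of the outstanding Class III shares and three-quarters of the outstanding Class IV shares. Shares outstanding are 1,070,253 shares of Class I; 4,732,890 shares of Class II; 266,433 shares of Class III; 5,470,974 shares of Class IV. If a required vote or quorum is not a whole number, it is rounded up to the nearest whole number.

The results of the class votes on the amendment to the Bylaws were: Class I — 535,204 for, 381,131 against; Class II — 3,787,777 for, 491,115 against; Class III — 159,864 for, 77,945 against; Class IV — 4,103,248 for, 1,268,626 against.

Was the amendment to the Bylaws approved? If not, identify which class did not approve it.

Class I: a majority of 1070253 is 535127; 535,127 required, 535,204 in favor — approved.
Class II: 4/5 of 4732890 = 3786312; 3,786,312 required, 3,787,777 in favor — approved.
Class III: 3/5 of 266433 = 159859.80, rounded up to 159860; 159,860 required, 159,864 in favor — approved.
Class IV: 3/4 of 5470974 = 4103230.50, rounded up to 4103231; 4,103,231 required, 4,103,248 in favor — approved.

Approved — every class gave the required vote.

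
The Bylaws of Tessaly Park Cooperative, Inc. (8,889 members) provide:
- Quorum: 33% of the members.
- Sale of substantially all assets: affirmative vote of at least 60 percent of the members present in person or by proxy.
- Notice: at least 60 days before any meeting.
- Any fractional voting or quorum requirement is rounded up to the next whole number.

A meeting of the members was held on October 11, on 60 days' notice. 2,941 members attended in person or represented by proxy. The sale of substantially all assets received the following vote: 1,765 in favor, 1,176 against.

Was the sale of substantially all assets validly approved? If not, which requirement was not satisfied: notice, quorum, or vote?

Notice: 60 days given; 60 required. Satisfied.
Quorum: 33% of 8,889 = 2,933.37, rounded up to 2,934; 2,941 present. Satisfied.
Vote: requires three-fifths of those present (2,941); 3/5 of 2941 = 1764.60, rounded up to 1765, so 1,765 needed; 1,765 in favor. Satisfied.

Valid — all requirements satisfied.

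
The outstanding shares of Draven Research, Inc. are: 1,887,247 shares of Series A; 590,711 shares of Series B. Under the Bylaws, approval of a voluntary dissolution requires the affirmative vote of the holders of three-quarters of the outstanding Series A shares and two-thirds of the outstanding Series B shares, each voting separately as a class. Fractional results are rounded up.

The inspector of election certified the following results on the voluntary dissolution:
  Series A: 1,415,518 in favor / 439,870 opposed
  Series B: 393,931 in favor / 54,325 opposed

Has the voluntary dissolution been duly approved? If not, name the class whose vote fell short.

Approved — every class gave the required vote.

Series A: 3/4 of 1887247 = 1415435.25, rounded up to 1415436; 1,415,436 required, 1,415,518 in favor — approved.
Series B: 2/3 of 590711 = 393807.33, rounded up to 393808; 393,808 required, 393,931 in favor — approved.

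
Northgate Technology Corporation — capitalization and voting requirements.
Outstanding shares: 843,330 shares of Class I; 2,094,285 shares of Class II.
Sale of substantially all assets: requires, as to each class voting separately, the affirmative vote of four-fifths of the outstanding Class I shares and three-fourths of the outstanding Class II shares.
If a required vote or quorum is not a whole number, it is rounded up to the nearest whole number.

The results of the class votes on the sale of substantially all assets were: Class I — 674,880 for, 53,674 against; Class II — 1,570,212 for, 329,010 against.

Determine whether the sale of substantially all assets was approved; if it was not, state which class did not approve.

Class I: 4/5 of 843330 = 674664; 674,664 required, 674,880 in favor — approved.
Class II: 3/4 of 2094285 = 1570713.75, rounded up to 1570714; 1,570,714 required, 1,570,212 in favor — not approved.

Not approved — the Class II shares did not give the required vote.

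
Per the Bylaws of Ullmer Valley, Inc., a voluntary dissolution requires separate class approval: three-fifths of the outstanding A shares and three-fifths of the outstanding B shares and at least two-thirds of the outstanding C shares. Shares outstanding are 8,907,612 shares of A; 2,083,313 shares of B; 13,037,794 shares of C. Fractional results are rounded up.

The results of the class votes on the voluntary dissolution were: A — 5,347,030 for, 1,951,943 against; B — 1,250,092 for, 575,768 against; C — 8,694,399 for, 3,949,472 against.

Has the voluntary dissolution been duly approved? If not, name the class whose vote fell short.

A: 3/5 of 8907612 = 5344567.20, rounded up to 5344568; 5,344,568 required, 5,347,030 in favor — approved.
B: 3/5 of 2083313 = 1249987.80, rounded up to 1249988; 1,249,988 required, 1,250,092 in favor — approved.
C: 2/3 of 13037794 = 8691862.67, rounded up to 8691863; 8,691,863 required, 8,694,399 in favor — approved.

Approved — every class gave the required vote.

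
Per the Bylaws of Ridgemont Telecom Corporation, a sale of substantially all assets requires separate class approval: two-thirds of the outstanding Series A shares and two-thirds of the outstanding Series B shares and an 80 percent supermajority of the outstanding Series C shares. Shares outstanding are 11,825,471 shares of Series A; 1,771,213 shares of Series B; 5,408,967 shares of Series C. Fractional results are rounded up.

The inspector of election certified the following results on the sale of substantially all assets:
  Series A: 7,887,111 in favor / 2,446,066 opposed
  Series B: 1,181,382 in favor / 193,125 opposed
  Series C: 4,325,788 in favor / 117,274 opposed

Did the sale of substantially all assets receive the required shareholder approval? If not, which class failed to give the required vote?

Series A: 2/3 of 11825471 = 7883647.33, rounded up to 7883648; 7,883,648 required, 7,887,111 in favor — approved.
Series B: 2/3 of 1771213 = 1180808.67, rounded up to 1180809; 1,180,809 required, 1,181,382 in favor — approved.
Series C: 4/5 of 5408967 = 4327173.60, rounded up to 4327174; 4,327,174 required, 4,325,788 in favor — not approved.

Not approved — the Series C shares did not give the required vote.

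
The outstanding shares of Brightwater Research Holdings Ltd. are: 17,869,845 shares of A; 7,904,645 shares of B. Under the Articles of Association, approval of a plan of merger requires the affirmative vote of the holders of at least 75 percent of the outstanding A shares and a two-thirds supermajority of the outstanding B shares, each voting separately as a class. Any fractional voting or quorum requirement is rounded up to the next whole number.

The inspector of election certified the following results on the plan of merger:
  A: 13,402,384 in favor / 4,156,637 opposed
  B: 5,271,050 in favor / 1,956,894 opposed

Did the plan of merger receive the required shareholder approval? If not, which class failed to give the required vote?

A: 3/4 of 17869845 = 13402383.75, rounded up to 13402384; 13,402,384 required, 13,402,384 in favor — approved.
B: 2/3 of 7904645 = 5269763.33, rounded up to 5269764; 5,269,764 required, 5,271,050 in favor — approved.

Approved — every class gave the required vote.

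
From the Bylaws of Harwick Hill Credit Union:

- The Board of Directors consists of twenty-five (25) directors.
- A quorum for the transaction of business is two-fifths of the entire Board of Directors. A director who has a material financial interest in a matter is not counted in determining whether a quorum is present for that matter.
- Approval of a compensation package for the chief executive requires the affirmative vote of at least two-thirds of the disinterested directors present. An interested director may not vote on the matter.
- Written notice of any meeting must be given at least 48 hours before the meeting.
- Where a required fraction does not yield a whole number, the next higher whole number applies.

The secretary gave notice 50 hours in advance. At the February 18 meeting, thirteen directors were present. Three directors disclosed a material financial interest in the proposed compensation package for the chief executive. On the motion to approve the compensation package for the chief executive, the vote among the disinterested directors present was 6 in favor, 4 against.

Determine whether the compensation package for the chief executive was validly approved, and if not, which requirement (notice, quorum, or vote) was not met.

Invalid — vote requirement not satisfied.

Notice: 50 hours given; 48 required (50 ≥ 48). Satisfied.
Quorum: 13 present, but the 3 interested directors do not count, leaving 10. Quorum is 10. Satisfied.
Vote: the compensation package for the chief executive requires two-thirds of the disinterested directors present (13 − 3 = 10). 2/3 of 10 = 6.67, rounded up to 7, so 7 affirmative votes are needed; 6 voted in favor. Not satisfied.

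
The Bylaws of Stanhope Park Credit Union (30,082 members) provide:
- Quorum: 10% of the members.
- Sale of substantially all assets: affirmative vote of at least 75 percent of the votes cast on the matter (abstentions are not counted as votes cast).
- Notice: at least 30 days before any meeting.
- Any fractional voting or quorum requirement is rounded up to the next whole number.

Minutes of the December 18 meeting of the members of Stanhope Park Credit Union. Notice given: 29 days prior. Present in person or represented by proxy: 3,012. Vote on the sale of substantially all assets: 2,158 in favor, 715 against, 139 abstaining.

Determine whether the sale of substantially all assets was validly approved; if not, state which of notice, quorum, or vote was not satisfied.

Notice: 29 days given; 30 required. Not satisfied.
Quorum: 10% of 30,082 = 3,008.20, rounded up to 3,009; 3,012 present. Satisfied.
Vote: requires three-fourths of the votes cast (3,012 − 139 abstaining = 2,873); 3/4 of 2873 = 2154.75, rounded up to 2155, so 2,155 needed; 2,158 in favor. Satisfied.

Invalid — notice requirement not satisfied.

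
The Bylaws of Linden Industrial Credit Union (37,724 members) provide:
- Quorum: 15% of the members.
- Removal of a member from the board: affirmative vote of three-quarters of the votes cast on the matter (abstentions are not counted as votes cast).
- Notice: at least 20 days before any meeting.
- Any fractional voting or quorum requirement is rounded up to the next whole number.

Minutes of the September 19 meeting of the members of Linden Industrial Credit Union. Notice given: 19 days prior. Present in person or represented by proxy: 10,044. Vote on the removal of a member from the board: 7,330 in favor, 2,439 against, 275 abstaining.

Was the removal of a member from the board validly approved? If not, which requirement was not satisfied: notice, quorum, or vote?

Notice: 19 days given; 20 required. Not satisfied.
Quorum: 15% of 37,724 = 5,658.60, rounded up to 5,659; 10,044 present. Satisfied.
Vote: requires three-fourths of the votes cast (10,044 − 275 abstaining = 9,769); 3/4 of 9769 = 7326.75, rounded up to 7327, so 7,327 needed; 7,330 in favor. Satisfied.

Invalid — notice requirement not satisfied.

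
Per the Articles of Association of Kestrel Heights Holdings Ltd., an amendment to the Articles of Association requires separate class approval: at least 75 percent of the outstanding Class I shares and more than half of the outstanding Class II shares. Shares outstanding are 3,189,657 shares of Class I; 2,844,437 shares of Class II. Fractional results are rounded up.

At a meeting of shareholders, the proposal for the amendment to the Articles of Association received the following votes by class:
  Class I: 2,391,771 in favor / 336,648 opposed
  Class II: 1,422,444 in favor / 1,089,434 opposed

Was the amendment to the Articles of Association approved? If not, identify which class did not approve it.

Not approved — the Class I shares did not give the required vote.

Class I: 3/4 of 3189657 = 2392242.75, rounded up to 2392243; 2,392,243 required, 2,391,771 in favor — not approved.
Class II: a majority of 2844437 is 1422219; 1,422,219 required, 1,422,444 in favor — approved.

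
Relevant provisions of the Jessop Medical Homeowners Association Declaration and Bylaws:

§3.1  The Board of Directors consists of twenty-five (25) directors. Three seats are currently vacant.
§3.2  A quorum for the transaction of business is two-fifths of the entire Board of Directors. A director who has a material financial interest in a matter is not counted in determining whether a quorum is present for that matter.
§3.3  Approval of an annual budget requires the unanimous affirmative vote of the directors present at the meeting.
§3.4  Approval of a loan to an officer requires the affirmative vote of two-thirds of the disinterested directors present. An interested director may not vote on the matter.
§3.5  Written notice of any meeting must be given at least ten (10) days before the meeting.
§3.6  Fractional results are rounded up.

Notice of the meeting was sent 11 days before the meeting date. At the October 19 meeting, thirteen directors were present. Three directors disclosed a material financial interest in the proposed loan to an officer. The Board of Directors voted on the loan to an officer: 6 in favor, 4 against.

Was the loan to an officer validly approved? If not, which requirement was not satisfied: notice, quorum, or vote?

Notice: 11 days given; 10 required (11 ≥ 10). Satisfied.
Quorum: 13 present, but the 3 interested directors do not count, leaving 10. Quorum is 10. Satisfied.
Vote: the loan to an officer requires two-thirds of the disinterested directors present (13 − 3 = 10). 2/3 of 10 = 6.67, rounded up to 7, so 7 affirmative votes are needed; 6 voted in favor. Not satisfied.

Invalid — vote requirement not satisfied.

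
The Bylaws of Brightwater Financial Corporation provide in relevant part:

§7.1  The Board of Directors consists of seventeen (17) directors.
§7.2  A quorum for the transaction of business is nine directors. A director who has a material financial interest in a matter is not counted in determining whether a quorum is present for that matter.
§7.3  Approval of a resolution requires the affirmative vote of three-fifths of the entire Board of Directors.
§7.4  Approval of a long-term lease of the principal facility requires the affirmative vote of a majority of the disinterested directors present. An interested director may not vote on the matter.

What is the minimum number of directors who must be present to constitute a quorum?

The quorum is fixed at 9.

9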